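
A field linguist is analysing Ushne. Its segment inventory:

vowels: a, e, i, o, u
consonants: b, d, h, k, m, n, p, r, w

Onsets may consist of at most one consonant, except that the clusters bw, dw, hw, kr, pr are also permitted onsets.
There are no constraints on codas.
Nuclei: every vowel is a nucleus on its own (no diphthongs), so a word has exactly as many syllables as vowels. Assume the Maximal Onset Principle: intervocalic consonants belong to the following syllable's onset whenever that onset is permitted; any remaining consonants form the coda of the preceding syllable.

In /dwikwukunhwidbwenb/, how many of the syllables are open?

1

The vowels are i, u, u, i, e — 5 nuclei, so 5 syllables.
V1 /i/ – V2 /u/: /kw/ splits as /k/ + /w/ (/w/ is the longest suffix that is a licit onset).
V2 /u/ – V3 /u/: just /k/ — single C goes to the following onset.
V3 /u/ – V4 /i/: cluster /nhw/ — the longest permitted-onset suffix is /hw/; onset = /hw/, preceding coda = /n/.
V4 /i/ – V5 /e/: cluster /dbw/ — the longest permitted-onset suffix is /bw/; onset = /bw/, preceding coda = /d/.
So the parse is dwik.wu.kun.hwid.bwenb.
Classifying each syllable: /dwik/ (closed), /wu/ (open), /kun/ (closed), /hwid/ (closed), /bwenb/ (closed).
Open syllables: 1.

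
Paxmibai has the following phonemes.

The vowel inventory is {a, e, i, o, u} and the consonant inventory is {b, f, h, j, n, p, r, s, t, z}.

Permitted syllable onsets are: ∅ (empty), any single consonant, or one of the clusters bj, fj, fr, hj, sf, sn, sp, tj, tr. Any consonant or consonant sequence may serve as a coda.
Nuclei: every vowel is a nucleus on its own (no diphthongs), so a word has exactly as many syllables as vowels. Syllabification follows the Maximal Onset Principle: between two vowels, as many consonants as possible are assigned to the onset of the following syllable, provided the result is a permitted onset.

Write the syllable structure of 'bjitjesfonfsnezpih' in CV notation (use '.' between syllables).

Vowels present: i, e, o, e, i; each is a nucleus, giving 5 syllables.
V1 /i/ – V2 /e/: cluster /tj/ — /tj/ is itself a permitted onset, so the whole cluster goes right; preceding coda = ∅.
V2 /e/ – V3 /o/: /sf/ is a licit onset in full, so it all attaches to the next syllable.
V3 /o/ – V4 /e/: cluster /nfsn/ — the longest permitted-onset suffix is /sn/; onset = /sn/, preceding coda = /nf/.
V4 /e/ – V5 /i/: /zp/ splits as /z/ + /p/ (/p/ is the longest suffix that is a licit onset).
Syllabification: bji.tje.sfonf.snez.pih.
Mapping each syllable to C/V: /bji/ → CCV, /tje/ → CCV, /sfonf/ → CCVCC, /snez/ → CCVC, /pih/ → CVC.

CCV.CCV.CCVCC.CCVC.CVC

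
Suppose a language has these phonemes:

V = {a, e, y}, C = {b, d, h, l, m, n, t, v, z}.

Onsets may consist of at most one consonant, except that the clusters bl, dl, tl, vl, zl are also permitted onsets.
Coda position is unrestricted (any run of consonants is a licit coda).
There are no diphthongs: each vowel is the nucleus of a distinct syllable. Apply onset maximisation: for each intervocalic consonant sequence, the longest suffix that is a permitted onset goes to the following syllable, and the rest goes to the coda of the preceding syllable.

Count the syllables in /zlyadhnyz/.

Vowels present: y, a, y; each is a nucleus, giving 3 syllables.

3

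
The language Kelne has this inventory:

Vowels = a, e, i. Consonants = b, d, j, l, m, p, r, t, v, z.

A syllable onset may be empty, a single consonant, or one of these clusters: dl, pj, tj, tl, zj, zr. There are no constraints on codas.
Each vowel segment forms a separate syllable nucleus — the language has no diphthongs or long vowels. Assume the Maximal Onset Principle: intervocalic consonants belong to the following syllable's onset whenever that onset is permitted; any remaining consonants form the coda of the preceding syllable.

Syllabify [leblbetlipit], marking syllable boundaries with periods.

Vowels present: e, e, i, i; each is a nucleus, giving 4 syllables.
V1 /e/ – V2 /e/: /blb/ splits as /bl/ + /b/ (/b/ is the longest suffix that is a licit onset).
V2 /e/ – V3 /i/: /tl/ — entire cluster is a permitted onset → onset /tl/, coda ∅.
V3 /i/ – V4 /i/: /p/ → onset of the next syllable (single consonants are always licit onsets).

lebl.be.tli.pit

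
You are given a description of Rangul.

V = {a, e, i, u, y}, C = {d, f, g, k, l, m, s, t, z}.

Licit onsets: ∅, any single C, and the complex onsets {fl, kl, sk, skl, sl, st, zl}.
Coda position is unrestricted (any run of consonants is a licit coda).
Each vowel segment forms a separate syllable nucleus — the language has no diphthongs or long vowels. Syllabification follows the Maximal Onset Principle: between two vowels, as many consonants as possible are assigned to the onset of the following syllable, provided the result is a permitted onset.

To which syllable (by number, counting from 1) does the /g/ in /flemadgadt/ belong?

The vowels are e, a, a — 3 nuclei, so 3 syllables.
Between /e/ (V1) and /a/ (V2): /m/ is a single consonant, so it becomes the next onset.
Between /a/ (V2) and /a/ (V3): /dg/ splits as /d/ + /g/ (/g/ is the longest suffix that is a licit onset).
Syllabification: fle.mad.gadt.
The /g/ is in the onset of syllable 3 (/gadt/).

3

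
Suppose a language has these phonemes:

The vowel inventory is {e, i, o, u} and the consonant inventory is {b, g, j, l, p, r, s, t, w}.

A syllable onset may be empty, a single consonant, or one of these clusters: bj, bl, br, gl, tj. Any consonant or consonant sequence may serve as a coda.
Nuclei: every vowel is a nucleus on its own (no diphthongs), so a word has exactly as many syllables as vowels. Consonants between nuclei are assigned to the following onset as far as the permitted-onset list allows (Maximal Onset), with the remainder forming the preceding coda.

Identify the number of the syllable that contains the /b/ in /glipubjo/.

3

The vowels are i, u, o — 3 nuclei, so 3 syllables.
/i…u/ gap (V1→V2): /p/ is a single consonant, so it becomes the next onset.
/u…o/ gap (V2→V3): /bj/ — entire cluster is a permitted onset → onset /bj/, coda ∅.
Putting it together: gli.pu.bjo.
The /b/ is in the onset of syllable 3 (/bjo/).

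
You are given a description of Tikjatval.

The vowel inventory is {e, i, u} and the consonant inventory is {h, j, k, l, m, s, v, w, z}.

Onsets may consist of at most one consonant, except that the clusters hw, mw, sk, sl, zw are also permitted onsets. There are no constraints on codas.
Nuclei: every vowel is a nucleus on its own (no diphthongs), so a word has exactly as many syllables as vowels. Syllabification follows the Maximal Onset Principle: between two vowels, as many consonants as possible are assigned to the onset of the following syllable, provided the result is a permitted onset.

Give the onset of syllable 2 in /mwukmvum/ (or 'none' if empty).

The vowels are u, u — 2 nuclei, so 2 syllables.
V1 /u/ – V2 /u/: cluster /kmv/ — the longest permitted-onset suffix is /v/; onset = /v/, preceding coda = /km/.
Putting it together: mwukm.vum.
Syllable 2 is /vum/: onset /v/, nucleus /u/, coda /m/.

v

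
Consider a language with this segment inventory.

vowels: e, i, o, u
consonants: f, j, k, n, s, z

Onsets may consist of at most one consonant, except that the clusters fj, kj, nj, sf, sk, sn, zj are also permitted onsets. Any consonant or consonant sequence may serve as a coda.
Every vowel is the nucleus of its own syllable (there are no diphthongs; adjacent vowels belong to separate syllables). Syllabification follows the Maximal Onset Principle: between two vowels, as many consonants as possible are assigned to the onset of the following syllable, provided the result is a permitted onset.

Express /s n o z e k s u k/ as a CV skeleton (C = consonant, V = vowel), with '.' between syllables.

Vowels present: o, e, u; each is a nucleus, giving 3 syllables.
/o…e/ gap (V1→V2): just /z/ — single C goes to the following onset.
/e…u/ gap (V2→V3): /ks/; trying suffixes from longest down, /s/ is the first permitted one, so coda /k/ | onset /s/.
So the parse is sno.zek.suk.
Mapping each syllable to C/V: /sno/ → CCV, /zek/ → CVC, /suk/ → CVC.

CCV.CVC.CVC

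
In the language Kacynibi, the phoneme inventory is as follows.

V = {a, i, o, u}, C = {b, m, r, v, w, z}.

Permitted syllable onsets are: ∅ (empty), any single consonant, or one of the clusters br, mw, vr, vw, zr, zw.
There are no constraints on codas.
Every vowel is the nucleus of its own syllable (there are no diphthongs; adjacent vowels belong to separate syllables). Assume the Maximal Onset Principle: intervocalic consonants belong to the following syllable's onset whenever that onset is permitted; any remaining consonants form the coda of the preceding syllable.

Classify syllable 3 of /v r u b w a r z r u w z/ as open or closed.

The vowels are u, a, u — 3 nuclei, so 3 syllables.
V1 /u/ – V2 /a/: /bw/; trying suffixes from longest down, /w/ is the first permitted one, so coda /b/ | onset /w/.
V2 /a/ – V3 /u/: cluster /rzr/ — the longest permitted-onset suffix is /zr/; onset = /zr/, preceding coda = /r/.
So the parse is vrub.war.zruwz.
Syllable 3 is /zruwz/ with coda /wz/, so it is closed.

closed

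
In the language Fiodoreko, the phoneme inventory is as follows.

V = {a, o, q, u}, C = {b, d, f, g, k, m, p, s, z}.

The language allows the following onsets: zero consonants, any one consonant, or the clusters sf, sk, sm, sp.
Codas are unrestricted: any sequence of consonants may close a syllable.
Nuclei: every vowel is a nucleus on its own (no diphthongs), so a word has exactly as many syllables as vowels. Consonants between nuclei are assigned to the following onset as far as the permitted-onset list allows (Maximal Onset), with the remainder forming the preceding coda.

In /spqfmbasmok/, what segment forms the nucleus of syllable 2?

a

The vowels are q, a, o — 3 nuclei, so 3 syllables.
The second nucleus (vowel 2 from the left) is /a/.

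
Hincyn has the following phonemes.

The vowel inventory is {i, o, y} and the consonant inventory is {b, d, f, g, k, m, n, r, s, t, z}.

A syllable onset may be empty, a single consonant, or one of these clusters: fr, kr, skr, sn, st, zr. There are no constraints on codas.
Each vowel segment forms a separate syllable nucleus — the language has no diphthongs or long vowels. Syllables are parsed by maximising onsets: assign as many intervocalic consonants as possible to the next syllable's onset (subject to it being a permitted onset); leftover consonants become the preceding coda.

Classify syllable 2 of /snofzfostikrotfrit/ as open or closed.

Nuclei (vowels): o, o, i, o, i → 5 syllables.
Between /o/ (V1) and /o/ (V2): cluster /fzf/ — the longest permitted-onset suffix is /f/; onset = /f/, preceding coda = /fz/.
Between /o/ (V2) and /i/ (V3): /st/ is a licit onset in full, so it all attaches to the next syllable.
Between /i/ (V3) and /o/ (V4): /kr/ is a licit onset in full, so it all attaches to the next syllable.
Between /o/ (V4) and /i/ (V5): /tfr/; trying suffixes from longest down, /fr/ is the first permitted one, so coda /t/ | onset /fr/.
So the parse is snofz.fo.sti.krot.frit.
Syllable 2 is /fo/; it ends in its nucleus with no coda, so it is open.

open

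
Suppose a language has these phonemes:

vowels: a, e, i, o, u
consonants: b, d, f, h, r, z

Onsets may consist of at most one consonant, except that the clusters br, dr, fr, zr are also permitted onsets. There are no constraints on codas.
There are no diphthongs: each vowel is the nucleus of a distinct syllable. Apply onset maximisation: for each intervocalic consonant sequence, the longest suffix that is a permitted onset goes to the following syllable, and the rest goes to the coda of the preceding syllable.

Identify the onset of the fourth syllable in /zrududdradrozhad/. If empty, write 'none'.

dr

Vowels present: u, u, a, o, a; each is a nucleus, giving 5 syllables.
/u…u/ gap (V1→V2): /d/ is a single consonant, so it becomes the next onset.
/u…a/ gap (V2→V3): cluster /ddr/ — the longest permitted-onset suffix is /dr/; onset = /dr/, preceding coda = /d/.
/a…o/ gap (V3→V4): /dr/ is a licit onset in full, so it all attaches to the next syllable.
/o…a/ gap (V4→V5): /zh/ splits as /z/ + /h/ (/h/ is the longest suffix that is a licit onset).
Putting it together: zru.dud.dra.droz.had.
Syllable 4 is /droz/: onset /dr/, nucleus /o/, coda /z/.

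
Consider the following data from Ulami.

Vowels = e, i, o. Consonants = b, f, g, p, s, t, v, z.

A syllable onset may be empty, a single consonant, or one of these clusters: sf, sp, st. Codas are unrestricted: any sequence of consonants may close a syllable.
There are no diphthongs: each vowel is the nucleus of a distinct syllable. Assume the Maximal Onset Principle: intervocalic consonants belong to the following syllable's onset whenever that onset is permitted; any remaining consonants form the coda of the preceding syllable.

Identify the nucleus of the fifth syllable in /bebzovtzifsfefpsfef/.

Nuclei (vowels): e, o, i, e, e → 5 syllables.
The fifth nucleus (vowel 5 from the left) is /e/.

e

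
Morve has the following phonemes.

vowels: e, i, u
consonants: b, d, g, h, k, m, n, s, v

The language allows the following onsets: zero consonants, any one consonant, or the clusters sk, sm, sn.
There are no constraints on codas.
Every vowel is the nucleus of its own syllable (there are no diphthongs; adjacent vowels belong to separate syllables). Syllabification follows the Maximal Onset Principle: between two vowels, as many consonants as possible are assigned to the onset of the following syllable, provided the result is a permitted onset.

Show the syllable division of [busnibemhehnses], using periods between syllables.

The vowels are u, i, e, e, e — 5 nuclei, so 5 syllables.
σ1/σ2 boundary: /sn/ — entire cluster is a permitted onset → onset /sn/, coda ∅.
σ2/σ3 boundary: /b/ is a single consonant, so it becomes the next onset.
σ3/σ4 boundary: /mh/; trying suffixes from longest down, /h/ is the first permitted one, so coda /m/ | onset /h/.
σ4/σ5 boundary: /hns/ — longest licit onset from the right is /s/, leaving /hn/ as coda.

bu.sni.bem.hehn.ses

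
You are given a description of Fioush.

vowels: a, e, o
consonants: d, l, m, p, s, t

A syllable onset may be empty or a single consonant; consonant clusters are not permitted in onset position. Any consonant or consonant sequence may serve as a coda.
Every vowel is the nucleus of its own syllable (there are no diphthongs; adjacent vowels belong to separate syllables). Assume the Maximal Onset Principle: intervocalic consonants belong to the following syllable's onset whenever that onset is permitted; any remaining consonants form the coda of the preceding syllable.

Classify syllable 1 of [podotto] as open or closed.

Vowels present: o, o, o; each is a nucleus, giving 3 syllables.
σ1/σ2 boundary: /d/ → onset of the next syllable (single consonants are always licit onsets).
σ2/σ3 boundary: /tt/; trying suffixes from longest down, /t/ is the first permitted one, so coda /t/ | onset /t/.
Putting it together: po.dot.to.
Syllable 1 is /po/; it ends in its nucleus with no coda, so it is open.

open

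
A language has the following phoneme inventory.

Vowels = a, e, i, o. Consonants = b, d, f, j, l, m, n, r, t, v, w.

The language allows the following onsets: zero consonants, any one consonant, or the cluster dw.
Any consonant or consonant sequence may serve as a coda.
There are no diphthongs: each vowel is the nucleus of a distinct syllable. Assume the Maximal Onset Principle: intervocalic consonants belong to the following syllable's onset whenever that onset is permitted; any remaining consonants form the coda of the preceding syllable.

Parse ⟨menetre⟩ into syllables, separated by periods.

Nuclei (vowels): e, e, e → 3 syllables.
/e…e/ gap (V1→V2): /n/ is a single consonant, so it becomes the next onset.
/e…e/ gap (V2→V3): /tr/; trying suffixes from longest down, /r/ is the first permitted one, so coda /t/ | onset /r/.

me.net.re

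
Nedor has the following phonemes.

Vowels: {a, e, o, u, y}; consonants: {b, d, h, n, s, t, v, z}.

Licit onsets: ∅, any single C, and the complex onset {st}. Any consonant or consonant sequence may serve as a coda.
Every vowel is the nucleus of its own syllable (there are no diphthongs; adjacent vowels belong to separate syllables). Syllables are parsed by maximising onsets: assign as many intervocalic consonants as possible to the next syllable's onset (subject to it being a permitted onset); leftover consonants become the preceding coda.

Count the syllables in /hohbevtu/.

Nuclei (vowels): o, e, u → 3 syllables.

3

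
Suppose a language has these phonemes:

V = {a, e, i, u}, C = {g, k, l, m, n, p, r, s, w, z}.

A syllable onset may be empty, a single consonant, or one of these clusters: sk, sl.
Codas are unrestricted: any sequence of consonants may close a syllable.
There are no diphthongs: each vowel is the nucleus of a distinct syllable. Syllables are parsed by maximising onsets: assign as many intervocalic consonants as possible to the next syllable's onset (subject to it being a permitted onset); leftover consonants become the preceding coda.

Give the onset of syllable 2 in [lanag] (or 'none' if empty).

n

Nuclei (vowels): a, a → 2 syllables.
V1 /a/ – V2 /a/: /n/ → onset of the next syllable (single consonants are always licit onsets).
Result: la.nag.
Syllable 2 is /nag/: onset /n/, nucleus /a/, coda /g/.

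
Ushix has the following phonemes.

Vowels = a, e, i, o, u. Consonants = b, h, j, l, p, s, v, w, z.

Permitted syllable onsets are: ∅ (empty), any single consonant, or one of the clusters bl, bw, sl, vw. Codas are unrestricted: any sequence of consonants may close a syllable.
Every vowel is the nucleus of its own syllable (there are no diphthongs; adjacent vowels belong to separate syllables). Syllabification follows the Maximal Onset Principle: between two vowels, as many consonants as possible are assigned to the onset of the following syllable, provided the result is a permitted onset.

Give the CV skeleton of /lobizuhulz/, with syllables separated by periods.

Vowels present: o, i, u, u; each is a nucleus, giving 4 syllables.
σ1/σ2 boundary: /b/ is a single consonant, so it becomes the next onset.
σ2/σ3 boundary: just /z/ — single C goes to the following onset.
σ3/σ4 boundary: just /h/ — single C goes to the following onset.
Result: lo.bi.zu.hulz.
Mapping each syllable to C/V: /lo/ → CV, /bi/ → CV, /zu/ → CV, /hulz/ → CVCC.

CV.CV.CV.CVCC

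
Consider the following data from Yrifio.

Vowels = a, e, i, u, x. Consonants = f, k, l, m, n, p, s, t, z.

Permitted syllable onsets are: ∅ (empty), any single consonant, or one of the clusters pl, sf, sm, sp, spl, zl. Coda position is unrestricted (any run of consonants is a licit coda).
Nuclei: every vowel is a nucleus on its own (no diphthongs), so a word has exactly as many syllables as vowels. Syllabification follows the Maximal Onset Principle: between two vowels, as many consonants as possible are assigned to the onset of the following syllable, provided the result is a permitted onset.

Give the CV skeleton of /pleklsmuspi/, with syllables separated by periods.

The vowels are e, u, i — 3 nuclei, so 3 syllables.
σ1/σ2 boundary: /klsm/ — longest licit onset from the right is /sm/, leaving /kl/ as coda.
σ2/σ3 boundary: cluster /sp/ — /sp/ is itself a permitted onset, so the whole cluster goes right; preceding coda = ∅.
Putting it together: plekl.smu.spi.
Mapping each syllable to C/V: /plekl/ → CCVCC, /smu/ → CCV, /spi/ → CCV.

CCVCC.CCV.CCV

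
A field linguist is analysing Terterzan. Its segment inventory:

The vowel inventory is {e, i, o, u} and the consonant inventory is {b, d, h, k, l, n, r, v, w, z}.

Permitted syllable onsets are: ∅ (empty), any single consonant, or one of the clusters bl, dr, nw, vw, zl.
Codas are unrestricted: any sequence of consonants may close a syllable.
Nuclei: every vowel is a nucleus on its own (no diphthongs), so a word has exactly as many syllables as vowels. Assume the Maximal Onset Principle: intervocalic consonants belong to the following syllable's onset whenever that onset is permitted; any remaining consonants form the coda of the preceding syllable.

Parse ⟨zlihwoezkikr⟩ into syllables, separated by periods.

zlih.wo.ez.kikr

The vowels are i, o, e, i — 4 nuclei, so 4 syllables.
Between /i/ (V1) and /o/ (V2): /hw/; trying suffixes from longest down, /w/ is the first permitted one, so coda /h/ | onset /w/.
Between /o/ (V2) and /e/ (V3): nothing intervenes; syllable break is V.V.
Between /e/ (V3) and /i/ (V4): /zk/; trying suffixes from longest down, /k/ is the first permitted one, so coda /z/ | onset /k/.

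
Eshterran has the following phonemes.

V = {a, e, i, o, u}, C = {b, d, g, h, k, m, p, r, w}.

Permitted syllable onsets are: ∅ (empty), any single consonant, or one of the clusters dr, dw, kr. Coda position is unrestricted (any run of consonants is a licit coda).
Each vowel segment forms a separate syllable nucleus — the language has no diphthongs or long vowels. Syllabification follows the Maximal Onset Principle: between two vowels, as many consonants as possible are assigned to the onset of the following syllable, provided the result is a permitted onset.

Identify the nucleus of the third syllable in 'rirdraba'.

a

Vowels present: i, a, a; each is a nucleus, giving 3 syllables.
The third nucleus (vowel 3 from the left) is /a/.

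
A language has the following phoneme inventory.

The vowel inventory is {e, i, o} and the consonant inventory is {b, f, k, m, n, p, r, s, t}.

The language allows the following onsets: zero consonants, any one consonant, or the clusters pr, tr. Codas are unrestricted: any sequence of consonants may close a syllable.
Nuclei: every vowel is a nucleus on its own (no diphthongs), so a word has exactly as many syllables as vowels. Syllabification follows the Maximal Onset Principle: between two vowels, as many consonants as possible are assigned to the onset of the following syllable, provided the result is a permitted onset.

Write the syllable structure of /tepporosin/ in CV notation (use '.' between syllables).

CVC.CV.CV.CVC

Vowels present: e, o, o, i; each is a nucleus, giving 4 syllables.
σ1/σ2 boundary: cluster /pp/ — the longest permitted-onset suffix is /p/; onset = /p/, preceding coda = /p/.
σ2/σ3 boundary: just /r/ — single C goes to the following onset.
σ3/σ4 boundary: /s/ → onset of the next syllable (single consonants are always licit onsets).
Syllabification: tep.po.ro.sin.
Mapping each syllable to C/V: /tep/ → CVC, /po/ → CV, /ro/ → CV, /sin/ → CVC.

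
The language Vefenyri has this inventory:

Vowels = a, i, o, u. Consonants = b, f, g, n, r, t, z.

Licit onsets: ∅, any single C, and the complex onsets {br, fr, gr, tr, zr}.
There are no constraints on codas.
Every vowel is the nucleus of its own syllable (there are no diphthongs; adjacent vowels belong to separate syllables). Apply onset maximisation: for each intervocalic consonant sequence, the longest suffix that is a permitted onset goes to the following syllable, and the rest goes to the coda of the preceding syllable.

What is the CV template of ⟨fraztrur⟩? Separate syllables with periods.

CCVC.CCVC

Nuclei (vowels): a, u → 2 syllables.
V1 /a/ – V2 /u/: /ztr/; trying suffixes from longest down, /tr/ is the first permitted one, so coda /z/ | onset /tr/.
Result: fraz.trur.
Mapping each syllable to C/V: /fraz/ → CCVC, /trur/ → CCVC.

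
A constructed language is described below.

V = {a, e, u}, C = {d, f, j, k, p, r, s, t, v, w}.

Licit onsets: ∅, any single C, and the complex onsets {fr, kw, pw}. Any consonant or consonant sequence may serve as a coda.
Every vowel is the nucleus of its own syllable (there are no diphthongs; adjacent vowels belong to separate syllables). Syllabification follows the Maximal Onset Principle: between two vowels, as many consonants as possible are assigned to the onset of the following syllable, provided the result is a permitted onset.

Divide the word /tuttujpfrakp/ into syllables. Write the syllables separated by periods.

tut.tujp.frakp

Nuclei (vowels): u, u, a → 3 syllables.
σ1/σ2 boundary: /tt/ splits as /t/ + /t/ (/t/ is the longest suffix that is a licit onset).
σ2/σ3 boundary: /jpfr/ splits as /jp/ + /fr/ (/fr/ is the longest suffix that is a licit onset).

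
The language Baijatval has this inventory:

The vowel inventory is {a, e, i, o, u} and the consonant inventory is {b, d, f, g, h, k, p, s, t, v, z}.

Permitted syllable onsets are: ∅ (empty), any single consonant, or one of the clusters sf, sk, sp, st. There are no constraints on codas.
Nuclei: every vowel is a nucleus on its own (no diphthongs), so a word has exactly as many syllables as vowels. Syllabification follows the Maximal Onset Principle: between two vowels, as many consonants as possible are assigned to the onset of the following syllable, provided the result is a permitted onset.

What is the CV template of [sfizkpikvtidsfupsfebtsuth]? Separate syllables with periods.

CCVCC.CVCC.CVC.CCVC.CCVCC.CVCC

The vowels are i, i, i, u, e, u — 6 nuclei, so 6 syllables.
V1 /i/ – V2 /i/: /zkp/ — longest licit onset from the right is /p/, leaving /zk/ as coda.
V2 /i/ – V3 /i/: /kvt/ splits as /kv/ + /t/ (/t/ is the longest suffix that is a licit onset).
V3 /i/ – V4 /u/: cluster /dsf/ — the longest permitted-onset suffix is /sf/; onset = /sf/, preceding coda = /d/.
V4 /u/ – V5 /e/: /psf/; trying suffixes from longest down, /sf/ is the first permitted one, so coda /p/ | onset /sf/.
V5 /e/ – V6 /u/: cluster /bts/ — the longest permitted-onset suffix is /s/; onset = /s/, preceding coda = /bt/.
Putting it together: sfizk.pikv.tid.sfup.sfebt.suth.
Mapping each syllable to C/V: /sfizk/ → CCVCC, /pikv/ → CVCC, /tid/ → CVC, /sfup/ → CCVC, /sfebt/ → CCVCC, /suth/ → CVCC.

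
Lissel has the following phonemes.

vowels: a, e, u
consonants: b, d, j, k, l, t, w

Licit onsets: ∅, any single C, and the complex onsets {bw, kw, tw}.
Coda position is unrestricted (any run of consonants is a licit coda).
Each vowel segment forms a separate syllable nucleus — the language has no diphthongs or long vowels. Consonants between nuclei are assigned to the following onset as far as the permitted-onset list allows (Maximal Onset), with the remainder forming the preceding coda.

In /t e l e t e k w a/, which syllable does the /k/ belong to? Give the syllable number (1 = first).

Nuclei (vowels): e, e, e, a → 4 syllables.
/e…e/ gap (V1→V2): /l/ → onset of the next syllable (single consonants are always licit onsets).
/e…e/ gap (V2→V3): /t/ is a single consonant, so it becomes the next onset.
/e…a/ gap (V3→V4): /kw/ is a licit onset in full, so it all attaches to the next syllable.
Result: te.le.te.kwa.
The /k/ is in the onset of syllable 4 (/kwa/).

4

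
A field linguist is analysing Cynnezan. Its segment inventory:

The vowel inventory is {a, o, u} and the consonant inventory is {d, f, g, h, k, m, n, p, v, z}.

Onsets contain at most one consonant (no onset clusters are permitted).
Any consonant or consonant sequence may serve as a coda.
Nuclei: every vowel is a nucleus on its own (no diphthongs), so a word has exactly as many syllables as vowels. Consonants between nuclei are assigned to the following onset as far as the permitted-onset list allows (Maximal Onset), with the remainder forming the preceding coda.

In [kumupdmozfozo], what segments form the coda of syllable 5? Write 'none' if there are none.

Nuclei (vowels): u, u, o, o, o → 5 syllables.
σ1/σ2 boundary: /m/ → onset of the next syllable (single consonants are always licit onsets).
σ2/σ3 boundary: /pdm/ splits as /pd/ + /m/ (/m/ is the longest suffix that is a licit onset).
σ3/σ4 boundary: /zf/ — longest licit onset from the right is /f/, leaving /z/ as coda.
σ4/σ5 boundary: /z/ is a single consonant, so it becomes the next onset.
So the parse is ku.mupd.moz.fo.zo.
Syllable 5 is /zo/: onset /z/, nucleus /o/, coda ∅.

none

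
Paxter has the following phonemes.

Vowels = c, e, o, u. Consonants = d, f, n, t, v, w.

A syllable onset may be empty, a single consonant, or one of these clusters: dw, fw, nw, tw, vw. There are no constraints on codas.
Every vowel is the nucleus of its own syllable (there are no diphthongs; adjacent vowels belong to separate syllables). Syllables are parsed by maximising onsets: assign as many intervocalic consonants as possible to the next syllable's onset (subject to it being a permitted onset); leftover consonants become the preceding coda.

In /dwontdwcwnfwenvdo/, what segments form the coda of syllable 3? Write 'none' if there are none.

nv

The vowels are o, c, e, o — 4 nuclei, so 4 syllables.
/o…c/ gap (V1→V2): /ntdw/ — longest licit onset from the right is /dw/, leaving /nt/ as coda.
/c…e/ gap (V2→V3): /wnfw/ — longest licit onset from the right is /fw/, leaving /wn/ as coda.
/e…o/ gap (V3→V4): /nvd/; trying suffixes from longest down, /d/ is the first permitted one, so coda /nv/ | onset /d/.
So the parse is dwont.dwcwn.fwenv.do.
Syllable 3 is /fwenv/: onset /fw/, nucleus /e/, coda /nv/.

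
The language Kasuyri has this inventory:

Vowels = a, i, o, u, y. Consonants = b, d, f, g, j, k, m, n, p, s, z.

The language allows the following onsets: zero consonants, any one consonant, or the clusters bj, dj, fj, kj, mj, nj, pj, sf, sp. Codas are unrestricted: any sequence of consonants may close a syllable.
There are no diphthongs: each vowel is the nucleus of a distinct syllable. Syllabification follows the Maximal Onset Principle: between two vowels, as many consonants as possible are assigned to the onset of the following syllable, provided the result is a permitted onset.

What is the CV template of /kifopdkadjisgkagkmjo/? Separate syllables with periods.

The vowels are i, o, a, i, a, o — 6 nuclei, so 6 syllables.
/i…o/ gap (V1→V2): just /f/ — single C goes to the following onset.
/o…a/ gap (V2→V3): /pdk/; trying suffixes from longest down, /k/ is the first permitted one, so coda /pd/ | onset /k/.
/a…i/ gap (V3→V4): /dj/ is a licit onset in full, so it all attaches to the next syllable.
/i…a/ gap (V4→V5): cluster /sgk/ — the longest permitted-onset suffix is /k/; onset = /k/, preceding coda = /sg/.
/a…o/ gap (V5→V6): /gkmj/; trying suffixes from longest down, /mj/ is the first permitted one, so coda /gk/ | onset /mj/.
Putting it together: ki.fopd.ka.djisg.kagk.mjo.
Mapping each syllable to C/V: /ki/ → CV, /fopd/ → CVCC, /ka/ → CV, /djisg/ → CCVCC, /kagk/ → CVCC, /mjo/ → CCV.

CV.CVCC.CV.CCVCC.CVCC.CCV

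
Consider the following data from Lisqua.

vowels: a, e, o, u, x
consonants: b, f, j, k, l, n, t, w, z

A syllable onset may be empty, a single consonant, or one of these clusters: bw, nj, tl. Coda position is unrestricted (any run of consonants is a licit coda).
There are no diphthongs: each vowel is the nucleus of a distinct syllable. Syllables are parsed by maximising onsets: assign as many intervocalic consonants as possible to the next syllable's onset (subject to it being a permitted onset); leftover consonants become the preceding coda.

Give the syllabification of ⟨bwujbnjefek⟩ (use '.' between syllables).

bwujb.nje.fek

The vowels are u, e, e — 3 nuclei, so 3 syllables.
/u…e/ gap (V1→V2): /jbnj/ splits as /jb/ + /nj/ (/nj/ is the longest suffix that is a licit onset).
/e…e/ gap (V2→V3): just /f/ — single C goes to the following onset.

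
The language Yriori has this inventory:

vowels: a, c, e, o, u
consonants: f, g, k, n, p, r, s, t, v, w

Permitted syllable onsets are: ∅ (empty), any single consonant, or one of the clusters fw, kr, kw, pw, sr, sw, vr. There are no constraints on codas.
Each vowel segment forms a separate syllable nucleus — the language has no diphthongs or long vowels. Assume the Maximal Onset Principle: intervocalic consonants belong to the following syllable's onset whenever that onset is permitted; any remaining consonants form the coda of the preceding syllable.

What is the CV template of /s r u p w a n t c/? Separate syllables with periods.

CCV.CCVC.CV

Nuclei (vowels): u, a, c → 3 syllables.
V1 /u/ – V2 /a/: cluster /pw/ — /pw/ is itself a permitted onset, so the whole cluster goes right; preceding coda = ∅.
V2 /a/ – V3 /c/: cluster /nt/ — the longest permitted-onset suffix is /t/; onset = /t/, preceding coda = /n/.
So the parse is sru.pwan.tc.
Mapping each syllable to C/V: /sru/ → CCV, /pwan/ → CCVC, /tc/ → CV.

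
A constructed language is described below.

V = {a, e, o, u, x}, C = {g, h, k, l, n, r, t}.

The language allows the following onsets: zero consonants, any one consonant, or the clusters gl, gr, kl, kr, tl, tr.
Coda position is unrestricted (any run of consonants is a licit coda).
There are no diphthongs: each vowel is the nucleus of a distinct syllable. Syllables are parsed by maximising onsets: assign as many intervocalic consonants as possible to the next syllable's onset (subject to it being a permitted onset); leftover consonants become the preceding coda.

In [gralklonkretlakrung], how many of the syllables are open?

Vowels present: a, o, e, a, u; each is a nucleus, giving 5 syllables.
/a…o/ gap (V1→V2): cluster /lkl/ — the longest permitted-onset suffix is /kl/; onset = /kl/, preceding coda = /l/.
/o…e/ gap (V2→V3): /nkr/; trying suffixes from longest down, /kr/ is the first permitted one, so coda /n/ | onset /kr/.
/e…a/ gap (V3→V4): /tl/ — entire cluster is a permitted onset → onset /tl/, coda ∅.
/a…u/ gap (V4→V5): /kr/ — entire cluster is a permitted onset → onset /kr/, coda ∅.
So the parse is gral.klon.kre.tla.krung.
Classifying each syllable: /gral/ (closed), /klon/ (closed), /kre/ (open), /tla/ (open), /krung/ (closed).
Open syllables: 2.

2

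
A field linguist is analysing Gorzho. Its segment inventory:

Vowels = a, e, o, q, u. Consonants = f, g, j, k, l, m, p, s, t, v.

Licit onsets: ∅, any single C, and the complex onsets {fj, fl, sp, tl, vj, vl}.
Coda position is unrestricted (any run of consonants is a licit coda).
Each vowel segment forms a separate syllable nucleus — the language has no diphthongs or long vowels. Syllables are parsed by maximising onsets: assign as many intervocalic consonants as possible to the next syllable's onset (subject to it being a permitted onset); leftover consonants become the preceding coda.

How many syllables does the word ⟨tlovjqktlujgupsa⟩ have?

5

Nuclei (vowels): o, q, u, u, a → 5 syllables.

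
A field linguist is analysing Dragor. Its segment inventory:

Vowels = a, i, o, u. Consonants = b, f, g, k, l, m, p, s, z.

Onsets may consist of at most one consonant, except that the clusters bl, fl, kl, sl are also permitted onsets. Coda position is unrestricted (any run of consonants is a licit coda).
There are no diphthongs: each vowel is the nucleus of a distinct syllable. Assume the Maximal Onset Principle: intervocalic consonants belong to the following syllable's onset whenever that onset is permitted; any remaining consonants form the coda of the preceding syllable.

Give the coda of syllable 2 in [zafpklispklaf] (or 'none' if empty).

sp

Vowels present: a, i, a; each is a nucleus, giving 3 syllables.
σ1/σ2 boundary: /fpkl/ splits as /fp/ + /kl/ (/kl/ is the longest suffix that is a licit onset).
σ2/σ3 boundary: /spkl/; trying suffixes from longest down, /kl/ is the first permitted one, so coda /sp/ | onset /kl/.
Result: zafp.klisp.klaf.
Syllable 2 is /klisp/: onset /kl/, nucleus /i/, coda /sp/.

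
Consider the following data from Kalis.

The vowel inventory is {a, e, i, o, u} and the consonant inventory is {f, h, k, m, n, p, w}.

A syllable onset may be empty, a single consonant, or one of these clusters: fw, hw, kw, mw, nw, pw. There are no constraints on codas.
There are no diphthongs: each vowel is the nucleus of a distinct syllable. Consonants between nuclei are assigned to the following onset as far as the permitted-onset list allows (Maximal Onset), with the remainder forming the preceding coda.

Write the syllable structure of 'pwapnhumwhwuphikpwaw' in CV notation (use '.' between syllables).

CCVCC.CVCC.CCVC.CVC.CCVC

Nuclei (vowels): a, u, u, i, a → 5 syllables.
V1 /a/ – V2 /u/: /pnh/ splits as /pn/ + /h/ (/h/ is the longest suffix that is a licit onset).
V2 /u/ – V3 /u/: /mwhw/ — longest licit onset from the right is /hw/, leaving /mw/ as coda.
V3 /u/ – V4 /i/: /ph/ splits as /p/ + /h/ (/h/ is the longest suffix that is a licit onset).
V4 /i/ – V5 /a/: /kpw/ — longest licit onset from the right is /pw/, leaving /k/ as coda.
Syllabification: pwapn.humw.hwup.hik.pwaw.
Mapping each syllable to C/V: /pwapn/ → CCVCC, /humw/ → CVCC, /hwup/ → CCVC, /hik/ → CVC, /pwaw/ → CCVC.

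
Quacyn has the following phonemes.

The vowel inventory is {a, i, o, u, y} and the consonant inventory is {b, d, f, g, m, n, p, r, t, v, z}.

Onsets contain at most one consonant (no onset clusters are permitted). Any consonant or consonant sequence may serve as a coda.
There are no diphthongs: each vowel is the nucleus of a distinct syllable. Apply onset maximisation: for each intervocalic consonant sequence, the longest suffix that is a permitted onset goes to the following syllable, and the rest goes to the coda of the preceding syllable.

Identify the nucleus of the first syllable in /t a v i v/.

Nuclei (vowels): a, i → 2 syllables.
The first nucleus (vowel 1 from the left) is /a/.

a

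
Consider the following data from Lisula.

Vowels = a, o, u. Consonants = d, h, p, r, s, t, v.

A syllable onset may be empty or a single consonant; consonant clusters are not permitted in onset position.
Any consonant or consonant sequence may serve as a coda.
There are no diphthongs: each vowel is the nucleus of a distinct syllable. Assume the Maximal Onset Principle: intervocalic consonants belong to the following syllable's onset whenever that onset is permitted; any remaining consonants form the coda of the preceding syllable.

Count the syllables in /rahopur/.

Nuclei (vowels): a, o, u → 3 syllables.

3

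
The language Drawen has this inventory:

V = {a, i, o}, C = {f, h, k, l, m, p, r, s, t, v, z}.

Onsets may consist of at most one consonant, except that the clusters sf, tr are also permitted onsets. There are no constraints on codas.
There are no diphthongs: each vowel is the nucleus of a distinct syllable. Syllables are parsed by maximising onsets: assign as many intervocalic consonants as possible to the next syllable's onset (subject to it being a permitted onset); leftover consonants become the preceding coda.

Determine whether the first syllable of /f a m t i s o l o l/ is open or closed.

Nuclei (vowels): a, i, o, o → 4 syllables.
/a…i/ gap (V1→V2): /mt/ splits as /m/ + /t/ (/t/ is the longest suffix that is a licit onset).
/i…o/ gap (V2→V3): /s/ → onset of the next syllable (single consonants are always licit onsets).
/o…o/ gap (V3→V4): just /l/ — single C goes to the following onset.
Syllabification: fam.ti.so.lol.
Syllable 1 is /fam/ with coda /m/, so it is closed.

closed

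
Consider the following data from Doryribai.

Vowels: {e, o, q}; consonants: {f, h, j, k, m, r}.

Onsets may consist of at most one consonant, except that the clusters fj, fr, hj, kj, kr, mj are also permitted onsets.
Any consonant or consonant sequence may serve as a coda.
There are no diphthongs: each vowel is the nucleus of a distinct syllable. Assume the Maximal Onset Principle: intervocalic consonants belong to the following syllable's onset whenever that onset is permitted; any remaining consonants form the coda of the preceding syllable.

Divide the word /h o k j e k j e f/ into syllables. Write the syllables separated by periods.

ho.kje.kjef

The vowels are o, e, e — 3 nuclei, so 3 syllables.
/o…e/ gap (V1→V2): /kj/ — entire cluster is a permitted onset → onset /kj/, coda ∅.
/e…e/ gap (V2→V3): cluster /kj/ — /kj/ is itself a permitted onset, so the whole cluster goes right; preceding coda = ∅.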